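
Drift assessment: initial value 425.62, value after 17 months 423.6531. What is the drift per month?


rate = (v2 - v1) / months
= (423.6531 - 425.62) / 17
= -1.9669 / 17
= -0.1157

-0.1157


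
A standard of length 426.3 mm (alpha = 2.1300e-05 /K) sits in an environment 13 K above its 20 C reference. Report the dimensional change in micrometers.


dL = L * alpha * dT
= 426.3 * 2.1300e-05 * 13
= 0.1180425 mm
dL_um = 0.1180425 * 1000 = 118.0425 um

118.0425


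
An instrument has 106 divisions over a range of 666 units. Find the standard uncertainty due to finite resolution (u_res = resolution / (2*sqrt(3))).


resolution = range / divisions
resolution = 666 / 106 = 6.2830189
u_res = resolution / (2*sqrt(3))
u_res = 6.2830189 / 3.4641016
u_res = 1.8138

1.8138


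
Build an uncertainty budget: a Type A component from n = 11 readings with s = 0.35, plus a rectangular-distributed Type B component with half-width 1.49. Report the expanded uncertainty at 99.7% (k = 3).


u_A = s / sqrt(n) = 0.35 / sqrt(11) = 0.10552897
u_B = half_width / sqrt(3) = 1.49 / sqrt(3) = 0.8602519
uc = sqrt(u_A^2 + u_B^2) = sqrt(0.10552897^2 + 0.8602519^2) = 0.86670046
U = k * uc = 3 * 0.86670046
U = 2.6001

2.6001


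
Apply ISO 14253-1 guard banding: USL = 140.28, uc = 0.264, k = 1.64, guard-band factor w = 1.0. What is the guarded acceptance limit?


U = k * uc = 1.64 * 0.264 = 0.43296
guard band g = w * U = 1.0 * 0.43296 = 0.43296
AL = USL - g = 140.28 - 0.43296
AL = 139.8470

139.8470


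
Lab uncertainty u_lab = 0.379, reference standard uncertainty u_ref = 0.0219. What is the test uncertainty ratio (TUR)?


TUR = u_lab / u_ref
= 0.379 / 0.0219
= 17.3059

17.3059


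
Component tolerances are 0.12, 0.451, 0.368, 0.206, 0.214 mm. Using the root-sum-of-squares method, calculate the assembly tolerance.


RSS = sqrt(0.12^2 + 0.451^2 + 0.368^2 + 0.206^2 + 0.214^2)
= sqrt(0.441457)
= 0.6644

0.6644


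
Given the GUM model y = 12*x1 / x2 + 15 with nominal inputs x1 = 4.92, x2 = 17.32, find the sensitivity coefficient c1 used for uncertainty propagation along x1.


y = 12*x1 / x2 + 15
dy/dx1 = 12/x2
Evaluate at x2 = 17.32: c1 = 12 / 17.32
c1 = 0.6928

0.6928


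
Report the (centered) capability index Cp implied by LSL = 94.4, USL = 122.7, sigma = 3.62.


Cp = (USL - LSL) / (6 * sigma)
= (122.7 - 94.4) / (6 * 3.62)
= 28.3000 / 21.7200
= 1.3029

1.3029


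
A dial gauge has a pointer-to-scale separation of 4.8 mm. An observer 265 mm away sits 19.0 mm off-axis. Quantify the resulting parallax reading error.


error = h * offset / d
= 4.8 * 19.0 / 265
= 0.3442

0.3442


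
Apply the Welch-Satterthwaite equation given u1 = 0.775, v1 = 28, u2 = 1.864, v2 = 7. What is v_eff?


uc = sqrt(u1^2 + u2^2) = sqrt(0.775^2 + 1.864^2) = 2.0186929
v_eff = uc^4 / (u1^4/v1 + u2^4/v2)
= 2.0186929^4 / (0.775^4/28 + 1.864^4/7)
= 16.606611 / 1.7374729
v_eff = 9.5579

9.5579


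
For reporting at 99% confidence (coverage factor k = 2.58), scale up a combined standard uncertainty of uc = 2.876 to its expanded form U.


U = k * uc
U = 2.58 * 2.876
U = 7.4201

7.4201


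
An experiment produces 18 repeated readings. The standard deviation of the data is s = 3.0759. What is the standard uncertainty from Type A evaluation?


u_A = s / sqrt(n)
u_A = 3.0759 / sqrt(18)
u_A = 3.0759 / 4.2426407
u_A = 0.7250

0.7250


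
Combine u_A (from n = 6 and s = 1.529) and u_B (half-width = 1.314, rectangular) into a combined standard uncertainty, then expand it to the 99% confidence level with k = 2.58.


u_A = s / sqrt(n) = 1.529 / sqrt(6) = 0.62421164
u_B = half_width / sqrt(3) = 1.314 / sqrt(3) = 0.75863825
uc = sqrt(u_A^2 + u_B^2) = sqrt(0.62421164^2 + 0.75863825^2) = 0.98243176
U = k * uc = 2.58 * 0.98243176
U = 2.5347

2.5347


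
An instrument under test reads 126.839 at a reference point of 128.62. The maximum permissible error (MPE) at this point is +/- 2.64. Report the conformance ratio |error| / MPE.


e = indication - reference = 126.839 - 128.62 = -1.7810
|e| = 1.7810
ratio = |e| / MPE = 1.7810 / 2.64
ratio = 0.6746

0.6746


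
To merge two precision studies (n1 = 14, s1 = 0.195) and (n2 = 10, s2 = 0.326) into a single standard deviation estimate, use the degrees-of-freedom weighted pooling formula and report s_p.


s_p = sqrt(((n1-1)*s1^2 + (n2-1)*s2^2) / (n1+n2-2))
numerator = (14-1)*0.195^2 + (10-1)*0.326^2 = 0.494325 + 0.956484 = 1.450809
denominator = 14 + 10 - 2 = 22
s_p^2 = 1.450809 / 22 = 0.065945864
s_p = sqrt(0.065945864) = 0.2568

0.2568


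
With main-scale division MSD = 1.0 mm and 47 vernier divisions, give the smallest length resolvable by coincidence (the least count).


LC = MSD / n_div
= 1.0 / 47
= 0.0213

0.0213


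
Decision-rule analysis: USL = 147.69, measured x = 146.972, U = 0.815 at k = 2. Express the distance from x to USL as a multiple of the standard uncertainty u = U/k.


u = U / k = 0.815 / 2 = 0.4075
margin = |USL - x| = |147.69 - 146.972| = 0.718
z = margin / u = 0.718 / 0.4075
z = 1.7620

1.7620


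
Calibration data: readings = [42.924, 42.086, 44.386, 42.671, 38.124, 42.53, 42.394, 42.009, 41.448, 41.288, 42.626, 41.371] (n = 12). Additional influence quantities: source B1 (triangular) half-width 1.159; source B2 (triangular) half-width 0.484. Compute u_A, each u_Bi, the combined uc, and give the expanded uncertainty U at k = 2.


mean = (42.924 + 42.086 + 44.386 + 42.671 + 38.124 + 42.53 + 42.394 + 42.009 + 41.448 + 41.288 + 42.626 + 41.371) / 12 = 41.98808333
s = sqrt(sum((x - mean)^2)/(n-1)) = 1.4789881
u_A = s / sqrt(n) = 1.4789881 / sqrt(12) = 0.42694709
u_B1 = 1.159 / sqrt(6) = 0.47315977
u_B2 = 0.484 / sqrt(6) = 0.19759217
uc = sqrt(0.42694709^2 + 0.47315977^2 + 0.19759217^2) = 0.66723808
U = k * uc = 2 * 0.66723808
U = 1.3345

1.3345


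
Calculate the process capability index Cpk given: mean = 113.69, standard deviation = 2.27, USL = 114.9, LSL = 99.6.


Cpu = (USL - mean) / (3*sigma) = (114.9 - 113.69) / (3*2.27) = 0.1777
Cpl = (mean - LSL) / (3*sigma) = (113.69 - 99.6) / (3*2.27) = 2.0690
Cpk = min(Cpu, Cpl) = 0.1777

0.1777


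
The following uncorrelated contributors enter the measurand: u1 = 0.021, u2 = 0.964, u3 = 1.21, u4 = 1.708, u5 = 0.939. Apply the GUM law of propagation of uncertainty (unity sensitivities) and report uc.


uc = sqrt(0.021^2 + 0.964^2 + 1.21^2 + 1.708^2 + 0.939^2)
uc = sqrt(6.192822)
uc = 2.4885

2.4885


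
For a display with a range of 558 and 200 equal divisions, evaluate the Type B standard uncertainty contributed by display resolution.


resolution = range / divisions
resolution = 558 / 200 = 2.79
u_res = resolution / (2*sqrt(3))
u_res = 2.79 / 3.4641016
u_res = 0.8054

0.8054


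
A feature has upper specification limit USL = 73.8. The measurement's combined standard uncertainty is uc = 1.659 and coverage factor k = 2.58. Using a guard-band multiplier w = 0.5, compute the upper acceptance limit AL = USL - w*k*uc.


U = k * uc = 2.58 * 1.659 = 4.28022
guard band g = w * U = 0.5 * 4.28022 = 2.14011
AL = USL - g = 73.8 - 2.14011
AL = 71.6599

71.6599


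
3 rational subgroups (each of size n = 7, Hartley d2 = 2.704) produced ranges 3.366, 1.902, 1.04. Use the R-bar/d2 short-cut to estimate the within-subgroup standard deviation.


R_bar = (3.366 + 1.902 + 1.04) / 3
R_bar = 6.308 / 3 = 2.1026667
sigma_hat = R_bar / d2 = 2.1026667 / 2.704 = 0.7776

0.7776


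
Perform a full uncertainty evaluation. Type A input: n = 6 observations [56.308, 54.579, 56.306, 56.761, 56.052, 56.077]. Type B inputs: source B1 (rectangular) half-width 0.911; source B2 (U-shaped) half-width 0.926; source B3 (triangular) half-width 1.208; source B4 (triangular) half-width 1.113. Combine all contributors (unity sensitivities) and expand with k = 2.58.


mean = (56.308 + 54.579 + 56.306 + 56.761 + 56.052 + 56.077) / 6 = 56.01383333
s = sqrt(sum((x - mean)^2)/(n-1)) = 0.74757566
u_A = s / sqrt(n) = 0.74757566 / sqrt(6) = 0.30519649
u_B1 = 0.911 / sqrt(3) = 0.5259661
u_B2 = 0.926 / sqrt(2) = 0.65478088
u_B3 = 1.208 / sqrt(6) = 0.49316393
u_B4 = 1.113 / sqrt(6) = 0.45438035
uc = sqrt(0.30519649^2 + 0.5259661^2 + 0.65478088^2 + 0.49316393^2 + 0.45438035^2) = 1.1172267
U = k * uc = 2.58 * 1.1172267
U = 2.8824

2.8824


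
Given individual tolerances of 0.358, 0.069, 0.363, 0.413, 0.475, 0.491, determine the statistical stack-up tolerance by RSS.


RSS = sqrt(0.358^2 + 0.069^2 + 0.363^2 + 0.413^2 + 0.475^2 + 0.491^2)
= sqrt(0.901969)
= 0.9497

0.9497


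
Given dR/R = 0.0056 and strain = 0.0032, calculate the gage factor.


GF = (dR/R) / epsilon
= 0.0056 / 0.0032
= 1.7500

1.7500


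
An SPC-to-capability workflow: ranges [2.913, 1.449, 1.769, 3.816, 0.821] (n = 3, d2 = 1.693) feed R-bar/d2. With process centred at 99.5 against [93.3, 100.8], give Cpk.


R_bar = (2.913 + 1.449 + 1.769 + 3.816 + 0.821) / 5 = 2.1536
sigma = R_bar / d2 = 2.1536 / 1.693 = 1.2720614
Cp = (USL - LSL)/(6*sigma) = (100.8 - 93.3)/(6*1.2720614) = 0.9827
Cpu = (100.8 - 99.5)/(3*1.2720614) = 0.3407
Cpl = (99.5 - 93.3)/(3*1.2720614) = 1.6247
Cpk = min(Cpu, Cpl) = 0.3407

0.3407


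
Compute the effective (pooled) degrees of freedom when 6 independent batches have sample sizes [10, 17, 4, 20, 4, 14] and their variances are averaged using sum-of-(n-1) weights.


nu = sum_i (n_i - 1)
nu = ((10 - 1) + (17 - 1) + (4 - 1) + (20 - 1) + (4 - 1) + (14 - 1))
nu = 9 + 16 + 3 + 19 + 3 + 13
nu = 63

63


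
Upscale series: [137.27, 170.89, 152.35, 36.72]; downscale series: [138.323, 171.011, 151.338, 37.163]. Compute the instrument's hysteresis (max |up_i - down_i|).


|137.27 - 138.323| = 1.0530
|170.89 - 171.011| = 0.1210
|152.35 - 151.338| = 1.0120
|36.72 - 37.163| = 0.4430
hysteresis = max(diffs) = 1.0530

1.0530


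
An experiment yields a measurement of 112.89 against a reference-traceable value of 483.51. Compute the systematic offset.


Systematic error = measured - true
= 112.89 - 483.51
= -370.6200

-370.6200


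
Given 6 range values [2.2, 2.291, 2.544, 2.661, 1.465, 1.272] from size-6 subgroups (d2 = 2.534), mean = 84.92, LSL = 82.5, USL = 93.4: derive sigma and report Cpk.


R_bar = (2.2 + 2.291 + 2.544 + 2.661 + 1.465 + 1.272) / 6 = 2.0721667
sigma = R_bar / d2 = 2.0721667 / 2.534 = 0.81774534
Cp = (USL - LSL)/(6*sigma) = (93.4 - 82.5)/(6*0.81774534) = 2.2216
Cpu = (93.4 - 84.92)/(3*0.81774534) = 3.4567
Cpl = (84.92 - 82.5)/(3*0.81774534) = 0.9865
Cpk = min(Cpu, Cpl) = 0.9865

0.9865


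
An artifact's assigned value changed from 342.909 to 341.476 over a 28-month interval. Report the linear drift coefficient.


rate = (v2 - v1) / months
= (341.476 - 342.909) / 28
= -1.4330 / 28
= -0.0512

-0.0512


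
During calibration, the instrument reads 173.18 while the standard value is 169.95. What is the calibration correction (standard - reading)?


Correction = standard - reading
= 169.95 - 173.18
= -3.2300

-3.2300


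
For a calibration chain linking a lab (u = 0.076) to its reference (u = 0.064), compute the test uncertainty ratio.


TUR = u_lab / u_ref
= 0.076 / 0.064
= 1.1875

1.1875


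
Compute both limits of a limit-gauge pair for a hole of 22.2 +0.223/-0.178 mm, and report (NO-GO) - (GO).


GO = nominal - lower_tol (smallest hole = maximum material condition)
GO = 22.2 - 0.178 = 22.022
NO-GO = nominal + upper_tol (largest hole = least material condition)
NO-GO = 22.2 + 0.223 = 22.423
spread = NO-GO - GO = 22.423 - 22.022 = 0.4010

0.4010


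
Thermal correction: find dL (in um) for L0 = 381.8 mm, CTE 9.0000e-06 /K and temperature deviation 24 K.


dL = L * alpha * dT
= 381.8 * 9.0000e-06 * 24
= 0.0824688 mm
dL_um = 0.0824688 * 1000 = 82.4688 um

82.4688


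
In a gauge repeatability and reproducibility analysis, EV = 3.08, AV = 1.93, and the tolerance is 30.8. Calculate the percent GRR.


GRR = sqrt(EV^2 + AV^2) = sqrt(3.08^2 + 1.93^2) = 3.6347352
%GRR = GRR / tol * 100 = 3.6347352 / 30.8 * 100
%GRR = 11.8011

11.8011


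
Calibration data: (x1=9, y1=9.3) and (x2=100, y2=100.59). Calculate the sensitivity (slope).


slope = (y2 - y1) / (x2 - x1)
= (100.59 - 9.3) / (100 - 9)
= 91.2900 / 91
= 1.0032

1.0032


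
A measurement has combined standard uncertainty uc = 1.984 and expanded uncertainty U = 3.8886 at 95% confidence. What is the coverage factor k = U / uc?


k = U / uc
k = 3.8886 / 1.984
k = 1.96

1.96


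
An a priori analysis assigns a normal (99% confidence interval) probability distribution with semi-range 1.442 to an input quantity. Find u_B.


u_B = half_width / 2.576
u_B = 1.442 / 2.576
u_B = 0.5598

0.5598


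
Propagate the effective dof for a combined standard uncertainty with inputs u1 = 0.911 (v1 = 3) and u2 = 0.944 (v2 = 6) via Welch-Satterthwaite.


uc = sqrt(u1^2 + u2^2) = sqrt(0.911^2 + 0.944^2) = 1.3118906
v_eff = uc^4 / (u1^4/v1 + u2^4/v2)
= 1.3118906^4 / (0.911^4/3 + 0.944^4/6)
= 2.962037 / 0.36194352
v_eff = 8.1837

8.1837


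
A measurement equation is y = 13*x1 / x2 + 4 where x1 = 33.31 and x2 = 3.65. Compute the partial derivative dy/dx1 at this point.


y = 13*x1 / x2 + 4
dy/dx1 = 13/x2
Evaluate at x2 = 3.65: c1 = 13 / 3.65
c1 = 3.5616

3.5616


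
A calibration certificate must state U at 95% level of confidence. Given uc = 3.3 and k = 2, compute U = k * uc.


U = k * uc
U = 2 * 3.3
U = 6.6000

6.6000


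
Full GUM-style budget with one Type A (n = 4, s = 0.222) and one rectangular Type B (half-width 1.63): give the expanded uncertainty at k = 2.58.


u_A = s / sqrt(n) = 0.222 / sqrt(4) = 0.111
u_B = half_width / sqrt(3) = 1.63 / sqrt(3) = 0.94108094
uc = sqrt(u_A^2 + u_B^2) = sqrt(0.111^2 + 0.94108094^2) = 0.94760452
U = k * uc = 2.58 * 0.94760452
U = 2.4448

2.4448


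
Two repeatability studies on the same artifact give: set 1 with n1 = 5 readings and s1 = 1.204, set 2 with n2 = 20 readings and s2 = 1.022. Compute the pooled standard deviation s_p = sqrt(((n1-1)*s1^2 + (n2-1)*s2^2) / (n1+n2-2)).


s_p = sqrt(((n1-1)*s1^2 + (n2-1)*s2^2) / (n1+n2-2))
numerator = (5-1)*1.204^2 + (20-1)*1.022^2 = 5.798464 + 19.845196 = 25.64366
denominator = 5 + 20 - 2 = 23
s_p^2 = 25.64366 / 23 = 1.1149417
s_p = sqrt(1.1149417) = 1.0559

1.0559


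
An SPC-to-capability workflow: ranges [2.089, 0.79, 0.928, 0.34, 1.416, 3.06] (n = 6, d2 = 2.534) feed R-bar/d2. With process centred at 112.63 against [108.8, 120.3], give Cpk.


R_bar = (2.089 + 0.79 + 0.928 + 0.34 + 1.416 + 3.06) / 6 = 1.4371667
sigma = R_bar / d2 = 1.4371667 / 2.534 = 0.56715339
Cp = (USL - LSL)/(6*sigma) = (120.3 - 108.8)/(6*0.56715339) = 3.3795
Cpu = (120.3 - 112.63)/(3*0.56715339) = 4.5079
Cpl = (112.63 - 108.8)/(3*0.56715339) = 2.2510
Cpk = min(Cpu, Cpl) = 2.2510

2.2510


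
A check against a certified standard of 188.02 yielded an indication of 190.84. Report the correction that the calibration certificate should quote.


Correction = standard - reading
= 188.02 - 190.84
= -2.8200

-2.8200


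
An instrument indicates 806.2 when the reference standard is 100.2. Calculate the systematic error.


Systematic error = measured - true
= 806.2 - 100.2
= 706.0000

706.0000


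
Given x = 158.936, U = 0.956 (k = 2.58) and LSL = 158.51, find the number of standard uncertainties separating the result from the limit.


u = U / k = 0.956 / 2.58 = 0.37054264
margin = |LSL - x| = |158.51 - 158.936| = 0.426
z = margin / u = 0.426 / 0.37054264
z = 1.1497

1.1497


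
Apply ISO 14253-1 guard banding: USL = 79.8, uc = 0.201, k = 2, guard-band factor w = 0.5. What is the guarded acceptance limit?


U = k * uc = 2 * 0.201 = 0.402
guard band g = w * U = 0.5 * 0.402 = 0.201
AL = USL - g = 79.8 - 0.201
AL = 79.5990

79.5990


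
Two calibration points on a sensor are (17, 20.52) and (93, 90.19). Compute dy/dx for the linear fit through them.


slope = (y2 - y1) / (x2 - x1)
= (90.19 - 20.52) / (93 - 17)
= 69.6700 / 76
= 0.9167

0.9167


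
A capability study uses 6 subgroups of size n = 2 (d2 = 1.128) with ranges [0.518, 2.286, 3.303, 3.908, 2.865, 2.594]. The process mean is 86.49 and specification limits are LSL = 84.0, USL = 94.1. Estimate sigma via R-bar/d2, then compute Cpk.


R_bar = (0.518 + 2.286 + 3.303 + 3.908 + 2.865 + 2.594) / 6 = 2.579
sigma = R_bar / d2 = 2.579 / 1.128 = 2.2863475
Cp = (USL - LSL)/(6*sigma) = (94.1 - 84.0)/(6*2.2863475) = 0.7363
Cpu = (94.1 - 86.49)/(3*2.2863475) = 1.1095
Cpl = (86.49 - 84.0)/(3*2.2863475) = 0.3630
Cpk = min(Cpu, Cpl) = 0.3630

0.3630


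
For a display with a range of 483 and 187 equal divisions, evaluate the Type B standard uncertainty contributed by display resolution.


resolution = range / divisions
resolution = 483 / 187 = 2.5828877
u_res = resolution / (2*sqrt(3))
u_res = 2.5828877 / 3.4641016
u_res = 0.7456

0.7456


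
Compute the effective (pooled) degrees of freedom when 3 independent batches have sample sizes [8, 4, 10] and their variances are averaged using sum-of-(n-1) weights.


nu = sum_i (n_i - 1)
nu = ((8 - 1) + (4 - 1) + (10 - 1))
nu = 7 + 3 + 9
nu = 19

19


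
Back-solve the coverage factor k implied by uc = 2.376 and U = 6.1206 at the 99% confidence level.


k = U / uc
k = 6.1206 / 2.376
k = 2.576

2.576


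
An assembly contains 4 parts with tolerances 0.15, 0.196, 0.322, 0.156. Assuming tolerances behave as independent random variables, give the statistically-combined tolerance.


RSS = sqrt(0.15^2 + 0.196^2 + 0.322^2 + 0.156^2)
= sqrt(0.188936)
= 0.4347

0.4347


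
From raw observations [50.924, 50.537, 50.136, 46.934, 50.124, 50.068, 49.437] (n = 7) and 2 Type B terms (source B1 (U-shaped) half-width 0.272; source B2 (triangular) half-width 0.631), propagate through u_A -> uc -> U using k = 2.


mean = (50.924 + 50.537 + 50.136 + 46.934 + 50.124 + 50.068 + 49.437) / 7 = 49.73714286
s = sqrt(sum((x - mean)^2)/(n-1)) = 1.3174666
u_A = s / sqrt(n) = 1.3174666 / sqrt(7) = 0.49795557
u_B1 = 0.272 / sqrt(2) = 0.19233304
u_B2 = 0.631 / sqrt(6) = 0.25760467
uc = sqrt(0.49795557^2 + 0.19233304^2 + 0.25760467^2) = 0.59271571
U = k * uc = 2 * 0.59271571
U = 1.1854

1.1854


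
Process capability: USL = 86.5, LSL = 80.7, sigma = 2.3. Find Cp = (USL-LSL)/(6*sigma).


Cp = (USL - LSL) / (6 * sigma)
= (86.5 - 80.7) / (6 * 2.3)
= 5.8000 / 13.8000
= 0.4203

0.4203


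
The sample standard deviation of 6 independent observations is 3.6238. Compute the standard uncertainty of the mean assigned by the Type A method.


u_A = s / sqrt(n)
u_A = 3.6238 / sqrt(6)
u_A = 3.6238 / 2.4494897
u_A = 1.4794

1.4794


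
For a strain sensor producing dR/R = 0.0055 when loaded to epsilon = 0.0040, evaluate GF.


GF = (dR/R) / epsilon
= 0.0055 / 0.0040
= 1.3750

1.3750


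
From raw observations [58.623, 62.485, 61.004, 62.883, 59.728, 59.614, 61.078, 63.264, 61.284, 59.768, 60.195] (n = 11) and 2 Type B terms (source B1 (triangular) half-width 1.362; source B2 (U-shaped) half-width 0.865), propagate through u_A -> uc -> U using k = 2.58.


mean = (58.623 + 62.485 + 61.004 + 62.883 + 59.728 + 59.614 + 61.078 + 63.264 + 61.284 + 59.768 + 60.195) / 11 = 60.90236364
s = sqrt(sum((x - mean)^2)/(n-1)) = 1.4904181
u_A = s / sqrt(n) = 1.4904181 / sqrt(11) = 0.44937797
u_B1 = 1.362 / sqrt(6) = 0.55603417
u_B2 = 0.865 / sqrt(2) = 0.61164737
uc = sqrt(0.44937797^2 + 0.55603417^2 + 0.61164737^2) = 0.94086506
U = k * uc = 2.58 * 0.94086506
U = 2.4274

2.4274


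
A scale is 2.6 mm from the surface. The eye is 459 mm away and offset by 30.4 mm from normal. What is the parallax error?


error = h * offset / d
= 2.6 * 30.4 / 459
= 0.1722

0.1722


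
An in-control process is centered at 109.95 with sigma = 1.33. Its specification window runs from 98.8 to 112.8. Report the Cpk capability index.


Cpu = (USL - mean) / (3*sigma) = (112.8 - 109.95) / (3*1.33) = 0.7143
Cpl = (mean - LSL) / (3*sigma) = (109.95 - 98.8) / (3*1.33) = 2.7945
Cpk = min(Cpu, Cpl) = 0.7143

0.7143


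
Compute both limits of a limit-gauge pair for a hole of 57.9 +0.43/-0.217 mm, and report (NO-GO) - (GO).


GO = nominal - lower_tol (smallest hole = maximum material condition)
GO = 57.9 - 0.217 = 57.683
NO-GO = nominal + upper_tol (largest hole = least material condition)
NO-GO = 57.9 + 0.43 = 58.33
spread = NO-GO - GO = 58.33 - 57.683 = 0.6470

0.6470


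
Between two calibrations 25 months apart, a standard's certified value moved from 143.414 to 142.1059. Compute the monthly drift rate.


rate = (v2 - v1) / months
= (142.1059 - 143.414) / 25
= -1.3081 / 25
= -0.0523

-0.0523


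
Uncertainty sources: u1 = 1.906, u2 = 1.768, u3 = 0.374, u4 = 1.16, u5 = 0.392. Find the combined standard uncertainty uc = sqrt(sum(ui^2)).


uc = sqrt(1.906^2 + 1.768^2 + 0.374^2 + 1.16^2 + 0.392^2)
uc = sqrt(8.3978)
uc = 2.8979

2.8979


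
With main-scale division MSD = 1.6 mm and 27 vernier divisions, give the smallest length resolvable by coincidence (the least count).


LC = MSD / n_div
= 1.6 / 27
= 0.0593

0.0593


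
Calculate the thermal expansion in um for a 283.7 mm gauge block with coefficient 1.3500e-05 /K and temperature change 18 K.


dL = L * alpha * dT
= 283.7 * 1.3500e-05 * 18
= 0.0689391 mm
dL_um = 0.0689391 * 1000 = 68.9391 um

68.9391


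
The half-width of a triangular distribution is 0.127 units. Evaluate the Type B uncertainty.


u_B = half_width / sqrt(6)
u_B = 0.127 / 2.4494897
u_B = 0.0518

0.0518


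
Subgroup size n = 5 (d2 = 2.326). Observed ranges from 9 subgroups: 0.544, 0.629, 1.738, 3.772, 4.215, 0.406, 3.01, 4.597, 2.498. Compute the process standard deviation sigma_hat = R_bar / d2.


R_bar = (0.544 + 0.629 + 1.738 + 3.772 + 4.215 + 0.406 + 3.01 + 4.597 + 2.498) / 9
R_bar = 21.409 / 9 = 2.3787778
sigma_hat = R_bar / d2 = 2.3787778 / 2.326 = 1.0227

1.0227


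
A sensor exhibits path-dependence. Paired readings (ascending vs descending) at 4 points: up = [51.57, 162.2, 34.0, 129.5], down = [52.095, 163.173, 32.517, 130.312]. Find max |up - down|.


|51.57 - 52.095| = 0.5250
|162.2 - 163.173| = 0.9730
|34.0 - 32.517| = 1.4830
|129.5 - 130.312| = 0.8120
hysteresis = max(diffs) = 1.4830

1.4830


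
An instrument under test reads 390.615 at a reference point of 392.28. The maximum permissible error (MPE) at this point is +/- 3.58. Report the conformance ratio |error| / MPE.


e = indication - reference = 390.615 - 392.28 = -1.6650
|e| = 1.6650
ratio = |e| / MPE = 1.6650 / 3.58
ratio = 0.4651

0.4651


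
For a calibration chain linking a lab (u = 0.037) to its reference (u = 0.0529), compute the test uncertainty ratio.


TUR = u_lab / u_ref
= 0.037 / 0.0529
= 0.6994

0.6994


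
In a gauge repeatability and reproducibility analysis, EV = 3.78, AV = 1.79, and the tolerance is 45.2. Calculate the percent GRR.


GRR = sqrt(EV^2 + AV^2) = sqrt(3.78^2 + 1.79^2) = 4.1824036
%GRR = GRR / tol * 100 = 4.1824036 / 45.2 * 100
%GRR = 9.2531

9.2531


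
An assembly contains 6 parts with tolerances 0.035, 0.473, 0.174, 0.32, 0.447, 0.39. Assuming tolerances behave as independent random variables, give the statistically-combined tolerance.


RSS = sqrt(0.035^2 + 0.473^2 + 0.174^2 + 0.32^2 + 0.447^2 + 0.39^2)
= sqrt(0.709539)
= 0.8423

0.8423


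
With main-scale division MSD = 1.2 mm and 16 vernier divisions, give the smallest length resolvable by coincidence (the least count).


LC = MSD / n_div
= 1.2 / 16
= 0.0750

0.0750


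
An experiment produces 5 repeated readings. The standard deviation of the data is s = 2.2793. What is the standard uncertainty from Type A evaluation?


u_A = s / sqrt(n)
u_A = 2.2793 / sqrt(5)
u_A = 2.2793 / 2.236068
u_A = 1.0193

1.0193


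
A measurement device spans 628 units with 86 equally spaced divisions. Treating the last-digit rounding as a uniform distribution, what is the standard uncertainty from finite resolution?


resolution = range / divisions
resolution = 628 / 86 = 7.3023256
u_res = resolution / (2*sqrt(3))
u_res = 7.3023256 / 3.4641016
u_res = 2.1080

2.1080


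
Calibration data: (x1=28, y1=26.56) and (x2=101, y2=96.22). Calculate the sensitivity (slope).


slope = (y2 - y1) / (x2 - x1)
= (96.22 - 26.56) / (101 - 28)
= 69.6600 / 73
= 0.9542

0.9542


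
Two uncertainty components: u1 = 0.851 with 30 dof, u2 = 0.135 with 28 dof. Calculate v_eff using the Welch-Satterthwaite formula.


uc = sqrt(u1^2 + u2^2) = sqrt(0.851^2 + 0.135^2) = 0.86164146
v_eff = uc^4 / (u1^4/v1 + u2^4/v2)
= 0.86164146^4 / (0.851^4/30 + 0.135^4/28)
= 0.55119637 / 0.017494099
v_eff = 31.5076

31.5076


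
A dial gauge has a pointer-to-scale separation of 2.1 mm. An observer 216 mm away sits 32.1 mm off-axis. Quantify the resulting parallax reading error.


error = h * offset / d
= 2.1 * 32.1 / 216
= 0.3121

0.3121


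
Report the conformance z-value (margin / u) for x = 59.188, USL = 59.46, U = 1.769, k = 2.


u = U / k = 1.769 / 2 = 0.8845
margin = |USL - x| = |59.46 - 59.188| = 0.272
z = margin / u = 0.272 / 0.8845
z = 0.3075

0.3075


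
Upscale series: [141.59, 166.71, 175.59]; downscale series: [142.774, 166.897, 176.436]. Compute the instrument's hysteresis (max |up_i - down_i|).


|141.59 - 142.774| = 1.1840
|166.71 - 166.897| = 0.1870
|175.59 - 176.436| = 0.8460
hysteresis = max(diffs) = 1.1840

1.1840


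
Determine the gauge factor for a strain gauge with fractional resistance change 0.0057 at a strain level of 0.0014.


GF = (dR/R) / epsilon
= 0.0057 / 0.0014
= 4.0714

4.0714


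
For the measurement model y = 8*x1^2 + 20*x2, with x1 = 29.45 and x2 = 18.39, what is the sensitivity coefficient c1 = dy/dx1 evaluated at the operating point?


y = 8*x1^2 + 20*x2
dy/dx1 = 2*8*x1
Evaluate at x1 = 29.45: c1 = 16 * 29.45
c1 = 471.2000

471.2000


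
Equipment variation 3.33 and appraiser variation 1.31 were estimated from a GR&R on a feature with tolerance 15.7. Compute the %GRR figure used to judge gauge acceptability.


GRR = sqrt(EV^2 + AV^2) = sqrt(3.33^2 + 1.31^2) = 3.5784075
%GRR = GRR / tol * 100 = 3.5784075 / 15.7 * 100
%GRR = 22.7924

22.7924


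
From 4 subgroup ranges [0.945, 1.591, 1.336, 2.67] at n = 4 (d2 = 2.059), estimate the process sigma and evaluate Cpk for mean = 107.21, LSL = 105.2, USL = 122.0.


R_bar = (0.945 + 1.591 + 1.336 + 2.67) / 4 = 1.6355
sigma = R_bar / d2 = 1.6355 / 2.059 = 0.79431763
Cp = (USL - LSL)/(6*sigma) = (122.0 - 105.2)/(6*0.79431763) = 3.5250
Cpu = (122.0 - 107.21)/(3*0.79431763) = 6.2066
Cpl = (107.21 - 105.2)/(3*0.79431763) = 0.8435
Cpk = min(Cpu, Cpl) = 0.8435

0.8435


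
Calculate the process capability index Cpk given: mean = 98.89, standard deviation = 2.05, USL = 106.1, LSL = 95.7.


Cpu = (USL - mean) / (3*sigma) = (106.1 - 98.89) / (3*2.05) = 1.1724
Cpl = (mean - LSL) / (3*sigma) = (98.89 - 95.7) / (3*2.05) = 0.5187
Cpk = min(Cpu, Cpl) = 0.5187

0.5187


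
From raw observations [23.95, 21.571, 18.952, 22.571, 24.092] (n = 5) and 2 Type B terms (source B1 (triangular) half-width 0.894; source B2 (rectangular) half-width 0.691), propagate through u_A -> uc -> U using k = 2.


mean = (23.95 + 21.571 + 18.952 + 22.571 + 24.092) / 5 = 22.2272
s = sqrt(sum((x - mean)^2)/(n-1)) = 2.1048308
u_A = s / sqrt(n) = 2.1048308 / sqrt(5) = 0.94130895
u_B1 = 0.894 / sqrt(6) = 0.36497397
u_B2 = 0.691 / sqrt(3) = 0.39894904
uc = sqrt(0.94130895^2 + 0.36497397^2 + 0.39894904^2) = 1.0855546
U = k * uc = 2 * 1.0855546
U = 2.1711

2.1711


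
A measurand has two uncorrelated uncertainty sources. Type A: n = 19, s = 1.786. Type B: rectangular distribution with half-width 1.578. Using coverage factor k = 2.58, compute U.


u_A = s / sqrt(n) = 1.786 / sqrt(19) = 0.4097365
u_B = half_width / sqrt(3) = 1.578 / sqrt(3) = 0.91105872
uc = sqrt(u_A^2 + u_B^2) = sqrt(0.4097365^2 + 0.91105872^2) = 0.99895545
U = k * uc = 2.58 * 0.99895545
U = 2.5773

2.5773


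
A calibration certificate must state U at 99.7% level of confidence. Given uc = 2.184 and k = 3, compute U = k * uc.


U = k * uc
U = 3 * 2.184
U = 6.5520

6.5520


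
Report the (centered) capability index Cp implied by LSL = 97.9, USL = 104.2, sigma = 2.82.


Cp = (USL - LSL) / (6 * sigma)
= (104.2 - 97.9) / (6 * 2.82)
= 6.3000 / 16.9200
= 0.3723

0.3723


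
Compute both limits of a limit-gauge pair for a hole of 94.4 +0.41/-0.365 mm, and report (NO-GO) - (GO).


GO = nominal - lower_tol (smallest hole = maximum material condition)
GO = 94.4 - 0.365 = 94.035
NO-GO = nominal + upper_tol (largest hole = least material condition)
NO-GO = 94.4 + 0.41 = 94.81
spread = NO-GO - GO = 94.81 - 94.035 = 0.7750

0.7750


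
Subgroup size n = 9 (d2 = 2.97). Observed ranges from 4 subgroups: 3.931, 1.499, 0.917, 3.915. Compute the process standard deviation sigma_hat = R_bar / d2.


R_bar = (3.931 + 1.499 + 0.917 + 3.915) / 4
R_bar = 10.262 / 4 = 2.5655
sigma_hat = R_bar / d2 = 2.5655 / 2.97 = 0.8638

0.8638


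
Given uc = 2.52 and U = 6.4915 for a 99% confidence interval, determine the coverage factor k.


k = U / uc
k = 6.4915 / 2.52
k = 2.576

2.576


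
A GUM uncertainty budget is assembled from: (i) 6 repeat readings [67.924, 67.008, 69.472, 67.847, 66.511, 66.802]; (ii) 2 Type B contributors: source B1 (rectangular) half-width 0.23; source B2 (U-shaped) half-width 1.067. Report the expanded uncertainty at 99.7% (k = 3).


mean = (67.924 + 67.008 + 69.472 + 67.847 + 66.511 + 66.802) / 6 = 67.594
s = sqrt(sum((x - mean)^2)/(n-1)) = 1.0810497
u_A = s / sqrt(n) = 1.0810497 / sqrt(6) = 0.44133669
u_B1 = 0.23 / sqrt(3) = 0.13279056
u_B2 = 1.067 / sqrt(2) = 0.75448294
uc = sqrt(0.44133669^2 + 0.13279056^2 + 0.75448294^2) = 0.88411307
U = k * uc = 3 * 0.88411307
U = 2.6523

2.6523


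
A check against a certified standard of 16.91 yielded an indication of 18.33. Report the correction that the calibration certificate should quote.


Correction = standard - reading
= 16.91 - 18.33
= -1.4200

-1.4200


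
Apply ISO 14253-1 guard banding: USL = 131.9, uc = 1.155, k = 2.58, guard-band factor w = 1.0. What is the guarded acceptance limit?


U = k * uc = 2.58 * 1.155 = 2.9799
guard band g = w * U = 1.0 * 2.9799 = 2.9799
AL = USL - g = 131.9 - 2.9799
AL = 128.9201

128.9201


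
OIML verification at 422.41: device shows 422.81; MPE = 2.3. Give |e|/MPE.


e = indication - reference = 422.81 - 422.41 = 0.4000
|e| = 0.4000
ratio = |e| / MPE = 0.4000 / 2.3
ratio = 0.1739

0.1739


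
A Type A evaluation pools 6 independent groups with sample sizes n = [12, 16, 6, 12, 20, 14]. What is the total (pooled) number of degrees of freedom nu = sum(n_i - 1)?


nu = sum_i (n_i - 1)
nu = ((12 - 1) + (16 - 1) + (6 - 1) + (12 - 1) + (20 - 1) + (14 - 1))
nu = 11 + 15 + 5 + 11 + 19 + 13
nu = 74

74


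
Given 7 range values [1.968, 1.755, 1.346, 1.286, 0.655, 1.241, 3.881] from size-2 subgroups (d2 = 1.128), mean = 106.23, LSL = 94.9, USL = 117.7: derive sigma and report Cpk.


R_bar = (1.968 + 1.755 + 1.346 + 1.286 + 0.655 + 1.241 + 3.881) / 7 = 1.7331429
sigma = R_bar / d2 = 1.7331429 / 1.128 = 1.5364742
Cp = (USL - LSL)/(6*sigma) = (117.7 - 94.9)/(6*1.5364742) = 2.4732
Cpu = (117.7 - 106.23)/(3*1.5364742) = 2.4884
Cpl = (106.23 - 94.9)/(3*1.5364742) = 2.4580
Cpk = min(Cpu, Cpl) = 2.4580

2.4580


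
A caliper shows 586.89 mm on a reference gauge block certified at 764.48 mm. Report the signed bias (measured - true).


Systematic error = measured - true
= 586.89 - 764.48
= -177.5900

-177.5900


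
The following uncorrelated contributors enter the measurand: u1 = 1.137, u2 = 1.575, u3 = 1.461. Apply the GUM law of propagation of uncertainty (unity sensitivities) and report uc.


uc = sqrt(1.137^2 + 1.575^2 + 1.461^2)
uc = sqrt(5.907915)
uc = 2.4306

2.4306


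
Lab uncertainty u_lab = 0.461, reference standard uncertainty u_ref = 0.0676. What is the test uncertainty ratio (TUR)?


TUR = u_lab / u_ref
= 0.461 / 0.0676
= 6.8195

6.8195


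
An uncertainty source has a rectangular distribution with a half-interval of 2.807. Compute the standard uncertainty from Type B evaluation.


u_B = half_width / sqrt(3)
u_B = 2.807 / 1.7320508
u_B = 1.6206

1.6206


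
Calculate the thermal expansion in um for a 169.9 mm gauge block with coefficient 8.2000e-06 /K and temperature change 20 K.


dL = L * alpha * dT
= 169.9 * 8.2000e-06 * 20
= 0.0278636 mm
dL_um = 0.0278636 * 1000 = 27.8636 um

27.8636


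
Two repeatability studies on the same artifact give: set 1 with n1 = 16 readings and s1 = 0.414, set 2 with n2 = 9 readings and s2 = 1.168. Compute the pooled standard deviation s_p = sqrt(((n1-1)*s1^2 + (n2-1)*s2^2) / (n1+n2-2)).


s_p = sqrt(((n1-1)*s1^2 + (n2-1)*s2^2) / (n1+n2-2))
numerator = (16-1)*0.414^2 + (9-1)*1.168^2 = 2.57094 + 10.913792 = 13.484732
denominator = 16 + 9 - 2 = 23
s_p^2 = 13.484732 / 23 = 0.5862927
s_p = sqrt(0.5862927) = 0.7657

0.7657


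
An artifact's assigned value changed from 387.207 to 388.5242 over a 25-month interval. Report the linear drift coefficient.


rate = (v2 - v1) / months
= (388.5242 - 387.207) / 25
= 1.3172 / 25
= 0.0527

0.0527


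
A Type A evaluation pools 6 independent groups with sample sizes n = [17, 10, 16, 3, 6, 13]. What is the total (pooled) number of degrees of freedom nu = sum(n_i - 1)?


nu = sum_i (n_i - 1)
nu = ((17 - 1) + (10 - 1) + (16 - 1) + (3 - 1) + (6 - 1) + (13 - 1))
nu = 16 + 9 + 15 + 2 + 5 + 12
nu = 59

59


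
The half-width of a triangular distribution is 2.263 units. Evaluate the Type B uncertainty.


u_B = half_width / sqrt(6)
u_B = 2.263 / 2.4494897
u_B = 0.9239

0.9239


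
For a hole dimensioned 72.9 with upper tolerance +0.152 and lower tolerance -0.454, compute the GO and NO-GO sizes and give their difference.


GO = nominal - lower_tol (smallest hole = maximum material condition)
GO = 72.9 - 0.454 = 72.446
NO-GO = nominal + upper_tol (largest hole = least material condition)
NO-GO = 72.9 + 0.152 = 73.052
spread = NO-GO - GO = 73.052 - 72.446 = 0.6060

0.6060


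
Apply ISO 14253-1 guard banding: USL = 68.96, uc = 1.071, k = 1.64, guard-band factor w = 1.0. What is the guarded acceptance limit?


U = k * uc = 1.64 * 1.071 = 1.75644
guard band g = w * U = 1.0 * 1.75644 = 1.75644
AL = USL - g = 68.96 - 1.75644
AL = 67.2036

67.2036


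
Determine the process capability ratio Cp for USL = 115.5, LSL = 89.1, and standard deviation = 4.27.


Cp = (USL - LSL) / (6 * sigma)
= (115.5 - 89.1) / (6 * 4.27)
= 26.4000 / 25.6200
= 1.0304

1.0304


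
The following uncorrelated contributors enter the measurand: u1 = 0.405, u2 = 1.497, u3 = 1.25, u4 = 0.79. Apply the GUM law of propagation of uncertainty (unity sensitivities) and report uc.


uc = sqrt(0.405^2 + 1.497^2 + 1.25^2 + 0.79^2)
uc = sqrt(4.591634)
uc = 2.1428

2.1428


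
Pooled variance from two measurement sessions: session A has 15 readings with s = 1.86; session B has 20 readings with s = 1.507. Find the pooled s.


s_p = sqrt(((n1-1)*s1^2 + (n2-1)*s2^2) / (n1+n2-2))
numerator = (15-1)*1.86^2 + (20-1)*1.507^2 = 48.4344 + 43.149931 = 91.584331
denominator = 15 + 20 - 2 = 33
s_p^2 = 91.584331 / 33 = 2.7752828
s_p = sqrt(2.7752828) = 1.6659

1.6659


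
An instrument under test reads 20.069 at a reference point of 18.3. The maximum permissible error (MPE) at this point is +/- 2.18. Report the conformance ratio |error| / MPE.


e = indication - reference = 20.069 - 18.3 = 1.7690
|e| = 1.7690
ratio = |e| / MPE = 1.7690 / 2.18
ratio = 0.8115

0.8115


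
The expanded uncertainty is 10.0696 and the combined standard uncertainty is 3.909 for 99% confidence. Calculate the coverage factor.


k = U / uc
k = 10.0696 / 3.909
k = 2.576

2.576


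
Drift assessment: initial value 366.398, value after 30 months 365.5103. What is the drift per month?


rate = (v2 - v1) / months
= (365.5103 - 366.398) / 30
= -0.8877 / 30
= -0.0296

-0.0296


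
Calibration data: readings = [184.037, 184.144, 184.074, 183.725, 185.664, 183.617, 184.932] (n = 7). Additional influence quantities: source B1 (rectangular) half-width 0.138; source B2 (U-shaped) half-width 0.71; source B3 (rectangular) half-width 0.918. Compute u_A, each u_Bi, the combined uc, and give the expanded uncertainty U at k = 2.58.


mean = (184.037 + 184.144 + 184.074 + 183.725 + 185.664 + 183.617 + 184.932) / 7 = 184.3132857
s = sqrt(sum((x - mean)^2)/(n-1)) = 0.73034004
u_A = s / sqrt(n) = 0.73034004 / sqrt(7) = 0.27604259
u_B1 = 0.138 / sqrt(3) = 0.079674337
u_B2 = 0.71 / sqrt(2) = 0.50204581
u_B3 = 0.918 / sqrt(3) = 0.53000755
uc = sqrt(0.27604259^2 + 0.079674337^2 + 0.50204581^2 + 0.53000755^2) = 0.78454159
U = k * uc = 2.58 * 0.78454159
U = 2.0241

2.0241


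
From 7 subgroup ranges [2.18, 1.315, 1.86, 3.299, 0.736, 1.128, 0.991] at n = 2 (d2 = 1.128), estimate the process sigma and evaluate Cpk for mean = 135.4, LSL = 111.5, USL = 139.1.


R_bar = (2.18 + 1.315 + 1.86 + 3.299 + 0.736 + 1.128 + 0.991) / 7 = 1.6441429
sigma = R_bar / d2 = 1.6441429 / 1.128 = 1.4575735
Cp = (USL - LSL)/(6*sigma) = (139.1 - 111.5)/(6*1.4575735) = 3.1559
Cpu = (139.1 - 135.4)/(3*1.4575735) = 0.8462
Cpl = (135.4 - 111.5)/(3*1.4575735) = 5.4657
Cpk = min(Cpu, Cpl) = 0.8462

0.8462


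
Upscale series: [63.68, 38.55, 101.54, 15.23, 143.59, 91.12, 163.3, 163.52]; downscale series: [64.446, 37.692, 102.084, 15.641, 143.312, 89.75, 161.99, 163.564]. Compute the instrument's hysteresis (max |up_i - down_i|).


|63.68 - 64.446| = 0.7660
|38.55 - 37.692| = 0.8580
|101.54 - 102.084| = 0.5440
|15.23 - 15.641| = 0.4110
|143.59 - 143.312| = 0.2780
|91.12 - 89.75| = 1.3700
|163.3 - 161.99| = 1.3100
|163.52 - 163.564| = 0.0440
hysteresis = max(diffs) = 1.3700

1.3700


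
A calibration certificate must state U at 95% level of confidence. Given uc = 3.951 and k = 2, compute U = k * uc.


U = k * uc
U = 2 * 3.951
U = 7.9020

7.9020


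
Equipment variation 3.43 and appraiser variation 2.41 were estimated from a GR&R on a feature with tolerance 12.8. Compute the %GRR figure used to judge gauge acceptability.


GRR = sqrt(EV^2 + AV^2) = sqrt(3.43^2 + 2.41^2) = 4.1920162
%GRR = GRR / tol * 100 = 4.1920162 / 12.8 * 100
%GRR = 32.7501

32.7501


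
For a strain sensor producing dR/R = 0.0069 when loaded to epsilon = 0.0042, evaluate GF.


GF = (dR/R) / epsilon
= 0.0069 / 0.0042
= 1.6429

1.6429


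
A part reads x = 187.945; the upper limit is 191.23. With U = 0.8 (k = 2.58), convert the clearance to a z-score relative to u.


u = U / k = 0.8 / 2.58 = 0.31007752
margin = |USL - x| = |191.23 - 187.945| = 3.285
z = margin / u = 3.285 / 0.31007752
z = 10.5941

10.5941


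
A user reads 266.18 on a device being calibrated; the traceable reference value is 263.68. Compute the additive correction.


Correction = standard - reading
= 263.68 - 266.18
= -2.5000

-2.5000


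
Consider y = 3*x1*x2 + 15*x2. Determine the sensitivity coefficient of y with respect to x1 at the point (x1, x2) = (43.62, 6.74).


y = 3*x1*x2 + 15*x2
dy/dx1 = 3*x2
Evaluate at x2 = 6.74: c1 = 3 * 6.74
c1 = 20.2200

20.2200


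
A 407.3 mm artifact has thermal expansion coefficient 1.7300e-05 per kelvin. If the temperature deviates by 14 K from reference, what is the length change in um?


dL = L * alpha * dT
= 407.3 * 1.7300e-05 * 14
= 0.0986481 mm
dL_um = 0.0986481 * 1000 = 98.6481 um

98.6481


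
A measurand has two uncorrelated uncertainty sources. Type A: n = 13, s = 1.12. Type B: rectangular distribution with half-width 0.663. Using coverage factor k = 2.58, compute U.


u_A = s / sqrt(n) = 1.12 / sqrt(13) = 0.31063211
u_B = half_width / sqrt(3) = 0.663 / sqrt(3) = 0.38278323
uc = sqrt(u_A^2 + u_B^2) = sqrt(0.31063211^2 + 0.38278323^2) = 0.49296583
U = k * uc = 2.58 * 0.49296583
U = 1.2719

1.2719


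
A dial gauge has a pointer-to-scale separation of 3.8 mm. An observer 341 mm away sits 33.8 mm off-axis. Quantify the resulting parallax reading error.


error = h * offset / d
= 3.8 * 33.8 / 341
= 0.3767

0.3767


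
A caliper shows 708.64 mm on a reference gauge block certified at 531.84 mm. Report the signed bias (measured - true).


Systematic error = measured - true
= 708.64 - 531.84
= 176.8000

176.8000
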